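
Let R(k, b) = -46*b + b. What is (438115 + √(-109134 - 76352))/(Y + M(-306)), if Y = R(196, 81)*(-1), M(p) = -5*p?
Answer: 87623/1035 + I*√185486/5175 ≈ 84.66 + 0.083223*I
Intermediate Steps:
R(k, b) = -45*b
Y = 3645 (Y = -45*81*(-1) = -3645*(-1) = 3645)
(438115 + √(-109134 - 76352))/(Y + M(-306)) = (438115 + √(-109134 - 76352))/(3645 - 5*(-306)) = (438115 + √(-185486))/(3645 + 1530) = (438115 + I*√185486)/5175 = (438115 + I*√185486)*(1/5175) = 87623/1035 + I*√185486/5175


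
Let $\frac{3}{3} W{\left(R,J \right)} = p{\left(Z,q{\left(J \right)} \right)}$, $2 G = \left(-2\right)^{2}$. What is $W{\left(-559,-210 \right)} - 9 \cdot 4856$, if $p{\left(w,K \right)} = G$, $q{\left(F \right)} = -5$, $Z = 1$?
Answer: $-43702$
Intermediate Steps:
$G = 2$ ($G = \frac{\left(-2\right)^{2}}{2} = \frac{1}{2} \cdot 4 = 2$)
$p{\left(w,K \right)} = 2$
$W{\left(R,J \right)} = 2$
$W{\left(-559,-210 \right)} - 9 \cdot 4856 = 2 - 9 \cdot 4856 = 2 - 43704 = -43702$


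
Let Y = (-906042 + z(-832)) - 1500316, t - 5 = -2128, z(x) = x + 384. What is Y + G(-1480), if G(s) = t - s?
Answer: -2407449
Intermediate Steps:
z(x) = 384 + x
t = -2123 (t = 5 - 2128 = -2123)
Y = -2406806 (Y = (-906042 + (384 - 832)) - 1500316 = (-906042 - 448) - 1500316 = -906490 - 1500316 = -2406806)
G(s) = -2123 - s
Y + G(-1480) = -2406806 + (-2123 - 1*(-1480)) = -2406806 + (-2123 + 1480) = -2406806 - 643 = -2407449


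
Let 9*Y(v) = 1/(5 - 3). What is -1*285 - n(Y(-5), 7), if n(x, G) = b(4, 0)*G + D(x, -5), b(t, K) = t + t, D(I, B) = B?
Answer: -336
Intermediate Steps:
Y(v) = 1/18 (Y(v) = 1/(9*(5 - 3)) = (1/9)/2 = (1/9)*(1/2) = 1/18)
b(t, K) = 2*t
n(x, G) = -5 + 8*G (n(x, G) = (2*4)*G - 5 = 8*G - 5 = -5 + 8*G)
-1*285 - n(Y(-5), 7) = -1*285 - (-5 + 8*7) = -285 - (-5 + 56) = -285 - 1*51 = -285 - 51 = -336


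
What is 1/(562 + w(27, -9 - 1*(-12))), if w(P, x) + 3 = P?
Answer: 1/586 ≈ 0.0017065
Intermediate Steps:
w(P, x) = -3 + P
1/(562 + w(27, -9 - 1*(-12))) = 1/(562 + (-3 + 27)) = 1/(562 + 24) = 1/586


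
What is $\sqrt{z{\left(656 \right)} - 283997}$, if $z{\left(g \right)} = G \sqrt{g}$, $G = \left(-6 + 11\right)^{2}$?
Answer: $\sqrt{-283997 + 100 \sqrt{41}} \approx 532.31 i$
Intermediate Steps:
$G = 25$ ($G = 5^{2} = 25$)
$z{\left(g \right)} = 25 \sqrt{g}$
$\sqrt{z{\left(656 \right)} - 283997} = \sqrt{25 \sqrt{656} - 283997} = \sqrt{25 \cdot 4 \sqrt{41} - 283997} = \sqrt{100 \sqrt{41} - 283997} = \sqrt{-283997 + 100 \sqrt{41}}$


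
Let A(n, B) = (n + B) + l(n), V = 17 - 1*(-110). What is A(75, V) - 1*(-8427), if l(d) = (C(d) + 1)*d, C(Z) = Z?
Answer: 14329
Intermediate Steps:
V = 127 (V = 17 + 110 = 127)
l(d) = d*(1 + d) (l(d) = (d + 1)*d = (1 + d)*d = d*(1 + d))
A(n, B) = B + n + n*(1 + n) (A(n, B) = (n + B) + n*(1 + n) = (B + n) + n*(1 + n) = B + n + n*(1 + n))
A(75, V) - 1*(-8427) = (127 + 75 + 75*(1 + 75)) - 1*(-8427) = (127 + 75 + 75*76) + 8427 = (127 + 75 + 5700) + 8427 = 5902 + 8427 = 14329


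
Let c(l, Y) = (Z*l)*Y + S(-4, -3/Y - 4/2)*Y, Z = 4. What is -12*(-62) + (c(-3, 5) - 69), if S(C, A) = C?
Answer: 595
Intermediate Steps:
c(l, Y) = -4*Y + 4*Y*l (c(l, Y) = (4*l)*Y - 4*Y = 4*Y*l - 4*Y = -4*Y + 4*Y*l)
-12*(-62) + (c(-3, 5) - 69) = -12*(-62) + (4*5*(-1 - 3) - 69) = 744 + (4*5*(-4) - 69) = 744 + (-80 - 69) = 744 - 149 = 595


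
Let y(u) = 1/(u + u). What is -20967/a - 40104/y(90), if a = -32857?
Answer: -8178809037/1133 ≈ -7.2187e+6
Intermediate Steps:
y(u) = 1/(2*u)
-20967/a - 40104/y(90) = -20967/(-32857) - 40104/((½)/90) = -20967*(-1/32857) - 40104/((½)*(1/90)) = 723/1133 - 40104/1/180 = 723/1133 - 40104*180 = 723/1133 - 7218720 = -8178809037/1133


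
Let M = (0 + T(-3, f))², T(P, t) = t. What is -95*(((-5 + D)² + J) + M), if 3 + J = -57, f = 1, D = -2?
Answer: 950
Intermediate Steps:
J = -60 (J = -3 - 57 = -60)
M = 1 (M = (0 + 1)² = 1² = 1)
-95*(((-5 + D)² + J) + M) = -95*(((-5 - 2)² - 60) + 1) = -95*(((-7)² - 60) + 1) = -95*((49 - 60) + 1) = -95*(-11 + 1) = -95*(-10) = 950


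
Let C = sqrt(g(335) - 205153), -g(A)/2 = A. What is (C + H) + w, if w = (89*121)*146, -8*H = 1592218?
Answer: 5492987/4 + I*sqrt(205823) ≈ 1.3732e+6 + 453.68*I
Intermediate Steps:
H = -796109/4 (H = -1/8*1592218 = -796109/4 ≈ -1.9903e+5)
g(A) = -2*A
C = I*sqrt(205823) (C = sqrt(-2*335 - 205153) = sqrt(-670 - 205153) = sqrt(-205823) = I*sqrt(205823) ≈ 453.68*I)
w = 1572274 (w = 10769*146 = 1572274)
(C + H) + w = (I*sqrt(205823) - 796109/4) + 1572274 = (-796109/4 + I*sqrt(205823)) + 1572274 = 5492987/4 + I*sqrt(205823)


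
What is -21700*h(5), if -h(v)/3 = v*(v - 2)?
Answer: 976500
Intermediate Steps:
h(v) = -3*v*(-2 + v) (h(v) = -3*v*(v - 2) = -3*v*(-2 + v))
-21700*h(5) = -65100*5*(2 - 1*5) = -65100*5*(2 - 5) = -65100*5*(-3) = -21700*(-45) = 976500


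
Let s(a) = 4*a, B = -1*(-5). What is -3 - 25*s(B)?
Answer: -503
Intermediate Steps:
B = 5
-3 - 25*s(B) = -3 - 100*5 = -3 - 25*20 = -3 - 500 = -503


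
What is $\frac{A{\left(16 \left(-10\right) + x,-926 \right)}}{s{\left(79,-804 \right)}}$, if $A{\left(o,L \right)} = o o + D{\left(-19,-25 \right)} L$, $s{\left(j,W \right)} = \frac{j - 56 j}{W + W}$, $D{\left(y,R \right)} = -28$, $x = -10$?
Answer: $\frac{88163424}{4345} \approx 20291.0$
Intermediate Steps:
$s{\left(j,W \right)} = - \frac{55 j}{2 W}$ ($s{\left(j,W \right)} = \frac{\left(-55\right) j}{2 W} = - 55 j \frac{1}{2 W} = - \frac{55 j}{2 W}$)
$A{\left(o,L \right)} = o^{2} - 28 L$ ($A{\left(o,L \right)} = o o - 28 L = o^{2} - 28 L$)
$\frac{A{\left(16 \left(-10\right) + x,-926 \right)}}{s{\left(79,-804 \right)}} = \frac{\left(16 \left(-10\right) - 10\right)^{2} - -25928}{\left(- \frac{55}{2}\right) 79 \frac{1}{-804}} = \frac{\left(-160 - 10\right)^{2} + 25928}{\left(- \frac{55}{2}\right) 79 \left(- \frac{1}{804}\right)} = \frac{\left(-170\right)^{2} + 25928}{\frac{4345}{1608}} = \left(28900 + 25928\right) \frac{1608}{4345} = 54828 \cdot \frac{1608}{4345} = \frac{88163424}{4345}$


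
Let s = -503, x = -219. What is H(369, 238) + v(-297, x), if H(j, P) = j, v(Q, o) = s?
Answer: -134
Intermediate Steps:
v(Q, o) = -503
H(369, 238) + v(-297, x) = 369 - 503 = -134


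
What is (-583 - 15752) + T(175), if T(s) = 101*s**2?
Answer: 3076790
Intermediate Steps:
(-583 - 15752) + T(175) = (-583 - 15752) + 101*175**2 = -16335 + 101*30625 = -16335 + 3093125 = 3076790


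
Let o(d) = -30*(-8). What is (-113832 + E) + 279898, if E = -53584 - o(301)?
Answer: 112242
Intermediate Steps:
o(d) = 240
E = -53824 (E = -53584 - 1*240 = -53584 - 240 = -53824)
(-113832 + E) + 279898 = (-113832 - 53824) + 279898 = -167656 + 279898 = 112242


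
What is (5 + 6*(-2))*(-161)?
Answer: 1127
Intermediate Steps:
(5 + 6*(-2))*(-161) = (5 - 12)*(-161) = -7*(-161) = 1127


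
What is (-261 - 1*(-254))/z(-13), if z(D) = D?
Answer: 7/13 ≈ 0.53846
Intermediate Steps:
(-261 - 1*(-254))/z(-13) = (-261 - 1*(-254))/(-13) = (-261 + 254)*(-1/13) = -7*(-1/13) = 7/13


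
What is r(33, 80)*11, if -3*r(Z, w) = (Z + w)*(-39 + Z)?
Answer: 2486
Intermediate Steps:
r(Z, w) = -(-39 + Z)*(Z + w)/3 (r(Z, w) = -(Z + w)*(-39 + Z)/3 = -(-39 + Z)*(Z + w)/3)
r(33, 80)*11 = (13*33 + 13*80 - ⅓*33² - ⅓*33*80)*11 = (429 + 1040 - ⅓*1089 - 880)*11 = (429 + 1040 - 363 - 880)*11 = 226*11 = 2486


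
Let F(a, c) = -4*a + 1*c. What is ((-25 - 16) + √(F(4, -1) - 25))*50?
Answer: -2050 + 50*I*√42 ≈ -2050.0 + 324.04*I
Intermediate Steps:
F(a, c) = c - 4*a (F(a, c) = -4*a + c = c - 4*a)
((-25 - 16) + √(F(4, -1) - 25))*50 = ((-25 - 16) + √((-1 - 4*4) - 25))*50 = (-41 + √((-1 - 16) - 25))*50 = (-41 + √(-17 - 25))*50 = (-41 + √(-42))*50 = (-41 + I*√42)*50 = -2050 + 50*I*√42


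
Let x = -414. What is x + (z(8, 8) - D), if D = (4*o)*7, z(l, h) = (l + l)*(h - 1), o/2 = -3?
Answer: -134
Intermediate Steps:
o = -6 (o = 2*(-3) = -6)
z(l, h) = 2*l*(-1 + h) (z(l, h) = (2*l)*(-1 + h) = 2*l*(-1 + h))
D = -168 (D = (4*(-6))*7 = -24*7 = -168)
x + (z(8, 8) - D) = -414 + (2*8*(-1 + 8) - 1*(-168)) = -414 + (2*8*7 + 168) = -414 + (112 + 168) = -414 + 280 = -134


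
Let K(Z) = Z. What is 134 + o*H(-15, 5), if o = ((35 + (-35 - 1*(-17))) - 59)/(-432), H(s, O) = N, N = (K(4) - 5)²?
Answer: 9655/72 ≈ 134.10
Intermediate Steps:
N = 1 (N = (4 - 5)² = (-1)² = 1)
H(s, O) = 1
o = 7/72 (o = ((35 + (-35 + 17)) - 59)*(-1/432) = ((35 - 18) - 59)*(-1/432) = (17 - 59)*(-1/432) = -42*(-1/432) = 7/72 ≈ 0.097222)
134 + o*H(-15, 5) = 134 + (7/72)*1 = 134 + 7/72 = 9655/72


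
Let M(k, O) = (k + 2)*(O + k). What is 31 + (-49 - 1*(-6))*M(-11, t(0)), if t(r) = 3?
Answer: -3065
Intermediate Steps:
M(k, O) = (2 + k)*(O + k)
31 + (-49 - 1*(-6))*M(-11, t(0)) = 31 + (-49 - 1*(-6))*((-11)² + 2*3 + 2*(-11) + 3*(-11)) = 31 + (-49 + 6)*(121 + 6 - 22 - 33) = 31 - 43*72 = 31 - 3096 = -3065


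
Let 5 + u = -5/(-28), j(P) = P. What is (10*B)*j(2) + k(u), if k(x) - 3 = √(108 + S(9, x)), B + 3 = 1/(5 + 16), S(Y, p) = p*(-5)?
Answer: -1177/21 + 3*√2877/14 ≈ -44.554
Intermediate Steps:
S(Y, p) = -5*p
B = -62/21 (B = -3 + 1/(5 + 16) = -3 + 1/21 = -62/21 ≈ -2.9524)
u = -135/28 (u = -5 - 5/(-28) = -5 - 5*(-1/28) = -5 + 5/28 = -135/28 ≈ -4.8214)
k(x) = 3 + √(108 - 5*x)
(10*B)*j(2) + k(u) = (10*(-62/21))*2 + (3 + √(108 - 5*(-135/28))) = -620/21*2 + (3 + √(108 + 675/28)) = -1240/21 + (3 + √(3699/28)) = -1240/21 + (3 + 3*√2877/14) = -1177/21 + 3*√2877/14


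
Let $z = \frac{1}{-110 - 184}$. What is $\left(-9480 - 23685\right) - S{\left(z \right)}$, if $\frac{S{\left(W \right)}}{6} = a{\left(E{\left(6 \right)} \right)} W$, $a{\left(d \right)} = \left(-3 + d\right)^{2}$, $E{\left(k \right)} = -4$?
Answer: $-33164$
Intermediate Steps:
$z = - \frac{1}{294}$ ($z = \frac{1}{-294} = - \frac{1}{294} \approx -0.0034014$)
$S{\left(W \right)} = 294 W$ ($S{\left(W \right)} = 6 \left(-3 - 4\right)^{2} W = 6 \left(-7\right)^{2} W = 6 \cdot 49 W = 294 W$)
$\left(-9480 - 23685\right) - S{\left(z \right)} = \left(-9480 - 23685\right) - 294 \left(- \frac{1}{294}\right) = \left(-9480 - 23685\right) - -1 = -33165 + 1 = -33164$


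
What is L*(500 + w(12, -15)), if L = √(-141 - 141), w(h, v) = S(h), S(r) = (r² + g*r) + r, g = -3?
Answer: 620*I*√282 ≈ 10412.0*I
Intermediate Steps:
S(r) = r² - 2*r (S(r) = (r² - 3*r) + r = r² - 2*r)
w(h, v) = h*(-2 + h)
L = I*√282 (L = √(-282) = I*√282 ≈ 16.793*I)
L*(500 + w(12, -15)) = (I*√282)*(500 + 12*(-2 + 12)) = (I*√282)*(500 + 12*10) = (I*√282)*(500 + 120) = (I*√282)*620 = 620*I*√282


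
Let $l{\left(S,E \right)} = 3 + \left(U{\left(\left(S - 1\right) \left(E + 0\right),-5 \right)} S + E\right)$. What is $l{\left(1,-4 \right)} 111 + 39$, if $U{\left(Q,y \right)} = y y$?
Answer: $2703$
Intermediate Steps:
$U{\left(Q,y \right)} = y^{2}$
$l{\left(S,E \right)} = 3 + E + 25 S$ ($l{\left(S,E \right)} = 3 + \left(\left(-5\right)^{2} S + E\right) = 3 + \left(25 S + E\right) = 3 + \left(E + 25 S\right) = 3 + E + 25 S$)
$l{\left(1,-4 \right)} 111 + 39 = \left(3 - 4 + 25 \cdot 1\right) 111 + 39 = \left(3 - 4 + 25\right) 111 + 39 = 24 \cdot 111 + 39 = 2664 + 39 = 2703$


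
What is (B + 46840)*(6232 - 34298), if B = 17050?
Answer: -1793136740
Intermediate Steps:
(B + 46840)*(6232 - 34298) = (17050 + 46840)*(6232 - 34298) = 63890*(-28066) = -1793136740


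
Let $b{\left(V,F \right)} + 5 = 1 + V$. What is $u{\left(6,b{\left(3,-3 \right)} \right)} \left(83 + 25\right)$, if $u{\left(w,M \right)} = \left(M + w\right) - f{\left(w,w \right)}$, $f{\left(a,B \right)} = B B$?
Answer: $-3348$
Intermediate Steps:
$b{\left(V,F \right)} = -4 + V$ ($b{\left(V,F \right)} = -5 + \left(1 + V\right) = -4 + V$)
$f{\left(a,B \right)} = B^{2}$
$u{\left(w,M \right)} = M + w - w^{2}$ ($u{\left(w,M \right)} = \left(M + w\right) - w^{2} = M + w - w^{2}$)
$u{\left(6,b{\left(3,-3 \right)} \right)} \left(83 + 25\right) = \left(\left(-4 + 3\right) + 6 - 6^{2}\right) \left(83 + 25\right) = \left(-1 + 6 - 36\right) 108 = \left(-31\right) 108 = -3348$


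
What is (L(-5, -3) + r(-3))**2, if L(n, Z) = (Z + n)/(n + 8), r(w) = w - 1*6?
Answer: 1225/9 ≈ 136.11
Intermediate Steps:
r(w) = -6 + w (r(w) = w - 6 = -6 + w)
L(n, Z) = (Z + n)/(8 + n)
(L(-5, -3) + r(-3))**2 = ((-3 - 5)/(8 - 5) + (-6 - 3))**2 = (-8/3 - 9)**2 = (-35/3)**2 = 1225/9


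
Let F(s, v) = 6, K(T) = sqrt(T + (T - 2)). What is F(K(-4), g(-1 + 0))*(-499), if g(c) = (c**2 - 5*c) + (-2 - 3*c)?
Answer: -2994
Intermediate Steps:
g(c) = -2 + c**2 - 8*c
K(T) = sqrt(-2 + 2*T) (K(T) = sqrt(T + (-2 + T)) = sqrt(-2 + 2*T))
F(K(-4), g(-1 + 0))*(-499) = 6*(-499) = -2994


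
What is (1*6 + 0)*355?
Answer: 2130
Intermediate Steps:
(1*6 + 0)*355 = (6 + 0)*355 = 6*355 = 2130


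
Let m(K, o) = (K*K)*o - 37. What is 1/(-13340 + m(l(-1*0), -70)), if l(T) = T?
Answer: -1/13377 ≈ -7.4755e-5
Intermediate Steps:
m(K, o) = -37 + o*K**2 (m(K, o) = K**2*o - 37 = o*K**2 - 37 = -37 + o*K**2)
1/(-13340 + m(l(-1*0), -70)) = 1/(-13340 + (-37 - 70*(-1*0)**2)) = 1/(-13340 + (-37 - 70*0**2)) = 1/(-13340 + (-37 - 70*0)) = 1/(-13340 + (-37 + 0)) = 1/(-13340 - 37) = 1/(-13377) = -1/13377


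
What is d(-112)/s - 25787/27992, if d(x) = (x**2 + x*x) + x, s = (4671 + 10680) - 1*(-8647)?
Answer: 40145883/335876008 ≈ 0.11953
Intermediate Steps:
s = 23998 (s = 15351 + 8647 = 23998)
d(x) = x + 2*x**2 (d(x) = (x**2 + x**2) + x = 2*x**2 + x = x + 2*x**2)
d(-112)/s - 25787/27992 = -112*(1 + 2*(-112))/23998 - 25787/27992 = -112*(1 - 224)*(1/23998) - 25787*1/27992 = -112*(-223)*(1/23998) - 25787/27992 = 24976*(1/23998) - 25787/27992 = 12488/11999 - 25787/27992 = 40145883/335876008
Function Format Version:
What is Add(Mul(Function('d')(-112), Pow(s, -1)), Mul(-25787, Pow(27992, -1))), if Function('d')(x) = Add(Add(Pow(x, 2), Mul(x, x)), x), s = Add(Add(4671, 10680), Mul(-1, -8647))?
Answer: Rational(40145883, 335876008) ≈ 0.11953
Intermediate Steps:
s = 23998 (s = Add(15351, 8647) = 23998)
Function('d')(x) = Add(x, Mul(2, Pow(x, 2))) (Function('d')(x) = Add(Add(Pow(x, 2), Pow(x, 2)), x) = Add(Mul(2, Pow(x, 2)), x) = Add(x, Mul(2, Pow(x, 2))))
Add(Mul(Function('d')(-112), Pow(s, -1)), Mul(-25787, Pow(27992, -1))) = Add(Mul(Mul(-112, Add(1, Mul(2, -112))), Pow(23998, -1)), Mul(-25787, Pow(27992, -1))) = Add(Mul(Mul(-112, Add(1, -224)), Rational(1, 23998)), Mul(-25787, Rational(1, 27992))) = Add(Mul(Mul(-112, -223), Rational(1, 23998)), Rational(-25787, 27992)) = Add(Mul(24976, Rational(1, 23998)), Rational(-25787, 27992)) = Add(Rational(12488, 11999), Rational(-25787, 27992)) = Rational(40145883, 335876008)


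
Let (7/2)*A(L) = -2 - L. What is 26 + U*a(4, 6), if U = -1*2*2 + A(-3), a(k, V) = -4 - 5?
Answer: 416/7 ≈ 59.429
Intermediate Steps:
A(L) = -4/7 - 2*L/7 (A(L) = 2*(-2 - L)/7 = -4/7 - 2*L/7)
a(k, V) = -9
U = -26/7 (U = -1*2*2 + (-4/7 - 2/7*(-3)) = -2*2 + (-4/7 + 6/7) = -4 + 2/7 = -26/7 ≈ -3.7143)
26 + U*a(4, 6) = 26 - 26/7*(-9) = 26 + 234/7 = 416/7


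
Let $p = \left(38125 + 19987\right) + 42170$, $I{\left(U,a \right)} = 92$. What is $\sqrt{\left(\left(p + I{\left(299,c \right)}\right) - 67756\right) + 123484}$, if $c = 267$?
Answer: $\sqrt{156102} \approx 395.1$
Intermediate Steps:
$p = 100282$ ($p = 58112 + 42170 = 100282$)
$\sqrt{\left(\left(p + I{\left(299,c \right)}\right) - 67756\right) + 123484} = \sqrt{\left(\left(100282 + 92\right) - 67756\right) + 123484} = \sqrt{\left(100374 - 67756\right) + 123484} = \sqrt{32618 + 123484} = \sqrt{156102}$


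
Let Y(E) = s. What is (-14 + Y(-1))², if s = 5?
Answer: 81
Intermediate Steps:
Y(E) = 5
(-14 + Y(-1))² = (-14 + 5)² = (-9)² = 81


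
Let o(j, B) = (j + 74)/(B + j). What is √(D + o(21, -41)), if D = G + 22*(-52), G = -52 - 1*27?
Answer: I*√4911/2 ≈ 35.039*I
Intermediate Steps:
G = -79 (G = -52 - 27 = -79)
o(j, B) = (74 + j)/(B + j)
D = -1223 (D = -79 + 22*(-52) = -79 - 1144 = -1223)
√(D + o(21, -41)) = √(-1223 + (74 + 21)/(-41 + 21)) = √(-1223 + 95/(-20)) = √(-1223 - 1/20*95) = √(-1223 - 19/4) = √(-4911/4) = I*√4911/2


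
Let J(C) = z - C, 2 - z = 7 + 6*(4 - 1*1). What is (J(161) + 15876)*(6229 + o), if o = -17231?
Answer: -172643384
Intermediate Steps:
z = -23 (z = 2 - (7 + 6*(4 - 1*1)) = 2 - (7 + 6*(4 - 1)) = 2 - (7 + 6*3) = 2 - (7 + 18) = 2 - 1*25 = 2 - 25 = -23)
J(C) = -23 - C
(J(161) + 15876)*(6229 + o) = ((-23 - 1*161) + 15876)*(6229 - 17231) = ((-23 - 161) + 15876)*(-11002) = (-184 + 15876)*(-11002) = 15692*(-11002) = -172643384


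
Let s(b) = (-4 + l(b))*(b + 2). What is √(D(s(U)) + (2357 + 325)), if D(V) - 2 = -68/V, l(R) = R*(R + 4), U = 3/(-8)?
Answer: 2*√273063063/637 ≈ 51.883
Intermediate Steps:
U = -3/8 (U = 3*(-⅛) = -3/8 ≈ -0.37500)
l(R) = R*(4 + R)
s(b) = (-4 + b*(4 + b))*(2 + b) (s(b) = (-4 + b*(4 + b))*(b + 2) = (-4 + b*(4 + b))*(2 + b))
D(V) = 2 - 68/V
√(D(s(U)) + (2357 + 325)) = √((2 - 68/(-8 + (-3/8)³ + 4*(-3/8) + 6*(-3/8)²)) + (2357 + 325)) = √((2 - 68/(-8 - 27/512 - 3/2 + 6*(9/64))) + 2682) = √((2 - 68/(-8 - 27/512 - 3/2 + 27/32)) + 2682) = √((2 - 68/(-4459/512)) + 2682) = √((2 - 68*(-512/4459)) + 2682) = √((2 + 34816/4459) + 2682) = √(43734/4459 + 2682) = √(12002772/4459) = 2*√273063063/637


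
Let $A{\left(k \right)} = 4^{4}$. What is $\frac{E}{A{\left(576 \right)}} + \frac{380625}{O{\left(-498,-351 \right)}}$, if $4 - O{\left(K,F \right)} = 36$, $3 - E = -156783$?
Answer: $- \frac{1444107}{128} \approx -11282.0$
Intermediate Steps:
$E = 156786$ ($E = 3 - -156783 = 3 + 156783 = 156786$)
$O{\left(K,F \right)} = -32$ ($O{\left(K,F \right)} = 4 - 36 = -32$)
$A{\left(k \right)} = 256$
$\frac{E}{A{\left(576 \right)}} + \frac{380625}{O{\left(-498,-351 \right)}} = \frac{156786}{256} + \frac{380625}{-32} = 156786 \cdot \frac{1}{256} + 380625 \left(- \frac{1}{32}\right) = \frac{78393}{128} - \frac{380625}{32} = - \frac{1444107}{128}$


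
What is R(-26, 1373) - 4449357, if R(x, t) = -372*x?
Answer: -4439685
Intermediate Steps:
R(-26, 1373) - 4449357 = -372*(-26) - 4449357 = 9672 - 4449357 = -4439685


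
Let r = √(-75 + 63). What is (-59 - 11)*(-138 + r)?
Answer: 9660 - 140*I*√3 ≈ 9660.0 - 242.49*I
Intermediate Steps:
r = 2*I*√3 (r = √(-12) = 2*I*√3 ≈ 3.4641*I)
(-59 - 11)*(-138 + r) = (-59 - 11)*(-138 + 2*I*√3) = -70*(-138 + 2*I*√3) = 9660 - 140*I*√3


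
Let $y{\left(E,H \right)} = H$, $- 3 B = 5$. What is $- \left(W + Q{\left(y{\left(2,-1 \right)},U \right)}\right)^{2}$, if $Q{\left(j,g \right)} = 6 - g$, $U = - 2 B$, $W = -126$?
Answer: $- \frac{136900}{9} \approx -15211.0$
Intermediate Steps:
$B = - \frac{5}{3}$ ($B = \left(- \frac{1}{3}\right) 5 = - \frac{5}{3} \approx -1.6667$)
$U = \frac{10}{3}$ ($U = \left(-2\right) \left(- \frac{5}{3}\right) = \frac{10}{3} \approx 3.3333$)
$- \left(W + Q{\left(y{\left(2,-1 \right)},U \right)}\right)^{2} = - \left(-126 + \left(6 - \frac{10}{3}\right)\right)^{2} = - \left(-126 + \frac{8}{3}\right)^{2} = - \left(- \frac{370}{3}\right)^{2} = \left(-1\right) \frac{136900}{9} = - \frac{136900}{9}$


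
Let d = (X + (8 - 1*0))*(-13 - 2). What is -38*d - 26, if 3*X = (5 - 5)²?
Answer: 4534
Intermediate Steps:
X = 0 (X = (5 - 5)²/3 = (⅓)*0² = (⅓)*0 = 0)
d = -120 (d = (0 + (8 - 1*0))*(-13 - 2) = (0 + (8 + 0))*(-15) = (0 + 8)*(-15) = 8*(-15) = -120)
-38*d - 26 = -38*(-120) - 26 = 4560 - 26 = 4534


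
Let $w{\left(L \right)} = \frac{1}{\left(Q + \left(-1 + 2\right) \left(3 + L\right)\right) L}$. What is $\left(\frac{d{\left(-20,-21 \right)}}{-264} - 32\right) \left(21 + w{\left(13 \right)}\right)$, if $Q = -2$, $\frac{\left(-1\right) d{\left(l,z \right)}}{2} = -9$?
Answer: $- \frac{5394253}{8008} \approx -673.61$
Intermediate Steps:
$d{\left(l,z \right)} = 18$ ($d{\left(l,z \right)} = \left(-2\right) \left(-9\right) = 18$)
$w{\left(L \right)} = \frac{1}{L \left(1 + L\right)}$ ($w{\left(L \right)} = \frac{1}{\left(-2 + \left(-1 + 2\right) \left(3 + L\right)\right) L} = \frac{1}{\left(-2 + 1 \left(3 + L\right)\right) L} = \frac{1}{\left(-2 + \left(3 + L\right)\right) L} = \frac{1}{\left(1 + L\right) L} = \frac{1}{L \left(1 + L\right)}$)
$\left(\frac{d{\left(-20,-21 \right)}}{-264} - 32\right) \left(21 + w{\left(13 \right)}\right) = \left(\frac{18}{-264} - 32\right) \left(21 + \frac{1}{13 \left(1 + 13\right)}\right) = \left(18 \left(- \frac{1}{264}\right) - 32\right) \left(21 + \frac{1}{13 \cdot 14}\right) = \left(- \frac{3}{44} - 32\right) \left(21 + \frac{1}{13} \cdot \frac{1}{14}\right) = - \frac{1411 \left(21 + \frac{1}{182}\right)}{44} = \left(- \frac{1411}{44}\right) \frac{3823}{182} = - \frac{5394253}{8008}$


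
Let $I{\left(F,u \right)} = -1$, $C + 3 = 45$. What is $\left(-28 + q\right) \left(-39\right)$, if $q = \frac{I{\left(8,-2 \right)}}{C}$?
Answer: $\frac{15301}{14} \approx 1092.9$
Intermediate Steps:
$C = 42$ ($C = -3 + 45 = 42$)
$q = - \frac{1}{42} \approx -0.02381$
$\left(-28 + q\right) \left(-39\right) = \left(-28 - \frac{1}{42}\right) \left(-39\right) = \left(- \frac{1177}{42}\right) \left(-39\right) = \frac{15301}{14}$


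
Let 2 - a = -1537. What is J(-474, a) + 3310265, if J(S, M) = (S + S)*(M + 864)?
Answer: 1032221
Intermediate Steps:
a = 1539 (a = 2 - 1*(-1537) = 2 + 1537 = 1539)
J(S, M) = 2*S*(864 + M) (J(S, M) = (2*S)*(864 + M) = 2*S*(864 + M))
J(-474, a) + 3310265 = 2*(-474)*(864 + 1539) + 3310265 = 2*(-474)*2403 + 3310265 = -2278044 + 3310265 = 1032221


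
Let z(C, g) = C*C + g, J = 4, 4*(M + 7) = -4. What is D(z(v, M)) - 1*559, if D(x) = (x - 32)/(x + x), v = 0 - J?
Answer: -1121/2 ≈ -560.50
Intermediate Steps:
M = -8 (M = -7 + (¼)*(-4) = -7 - 1 = -8)
v = -4 (v = 0 - 1*4 = 0 - 4 = -4)
z(C, g) = g + C² (z(C, g) = C² + g = g + C²)
D(x) = (-32 + x)/(2*x) (D(x) = (-32 + x)/((2*x)) = (-32 + x)*(1/(2*x)) = (-32 + x)/(2*x))
D(z(v, M)) - 1*559 = (-32 + (-8 + (-4)²))/(2*(-8 + (-4)²)) - 1*559 = (-32 + (-8 + 16))/(2*(-8 + 16)) - 559 = (½)*(-32 + 8)/8 - 559 = (½)*(⅛)*(-24) - 559 = -3/2 - 559 = -1121/2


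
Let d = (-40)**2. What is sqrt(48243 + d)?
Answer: sqrt(49843) ≈ 223.26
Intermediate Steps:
d = 1600
sqrt(48243 + d) = sqrt(48243 + 1600) = sqrt(49843)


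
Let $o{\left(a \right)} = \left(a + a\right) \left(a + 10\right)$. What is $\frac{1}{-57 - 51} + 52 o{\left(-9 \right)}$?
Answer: $- \frac{101089}{108} \approx -936.01$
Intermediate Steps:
$o{\left(a \right)} = 2 a \left(10 + a\right)$
$\frac{1}{-57 - 51} + 52 o{\left(-9 \right)} = \frac{1}{-57 - 51} + 52 \cdot 2 \left(-9\right) \left(10 - 9\right) = \frac{1}{-108} + 52 \cdot 2 \left(-9\right) 1 = - \frac{1}{108} + 52 \left(-18\right) = - \frac{1}{108} - 936 = - \frac{101089}{108}$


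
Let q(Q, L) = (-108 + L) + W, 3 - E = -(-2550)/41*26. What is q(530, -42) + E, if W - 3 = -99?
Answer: -76263/41 ≈ -1860.1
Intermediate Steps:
W = -96 (W = 3 - 99 = -96)
E = -66177/41 (E = 3 - (-(-2550)/41)*26 = 3 - (-50*(-51/41))*26 = 3 - 2550*26/41 = 3 - 1*66300/41 = 3 - 66300/41 = -66177/41 ≈ -1614.1)
q(Q, L) = -204 + L (q(Q, L) = (-108 + L) - 96 = -204 + L)
q(530, -42) + E = (-204 - 42) - 66177/41 = -246 - 66177/41 = -76263/41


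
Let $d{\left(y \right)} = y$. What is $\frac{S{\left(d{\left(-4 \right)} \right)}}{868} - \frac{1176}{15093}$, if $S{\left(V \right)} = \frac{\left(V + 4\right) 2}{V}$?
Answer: $- \frac{392}{5031} \approx -0.077917$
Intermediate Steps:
$S{\left(V \right)} = \frac{8 + 2 V}{V}$ ($S{\left(V \right)} = \frac{\left(4 + V\right) 2}{V} = \frac{8 + 2 V}{V}$)
$\frac{S{\left(d{\left(-4 \right)} \right)}}{868} - \frac{1176}{15093} = \frac{2 + \frac{8}{-4}}{868} - \frac{1176}{15093} = \left(2 + 8 \left(- \frac{1}{4}\right)\right) \frac{1}{868} - \frac{392}{5031} = \left(2 - 2\right) \frac{1}{868} - \frac{392}{5031} = 0 \cdot \frac{1}{868} - \frac{392}{5031} = 0 - \frac{392}{5031} = - \frac{392}{5031}$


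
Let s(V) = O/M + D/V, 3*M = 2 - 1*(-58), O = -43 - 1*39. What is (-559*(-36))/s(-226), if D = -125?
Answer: -947505/167 ≈ -5673.7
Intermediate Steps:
O = -82 (O = -43 - 39 = -82)
M = 20 (M = (2 - 1*(-58))/3 = (2 + 58)/3 = (⅓)*60 = 20)
s(V) = -41/10 - 125/V (s(V) = -82/20 - 125/V = -82*1/20 - 125/V = -41/10 - 125/V)
(-559*(-36))/s(-226) = (-559*(-36))/(-41/10 - 125/(-226)) = 20124/(-41/10 - 125*(-1/226)) = 20124/(-41/10 + 125/226) = 20124/(-2004/565) = 20124*(-565/2004) = -947505/167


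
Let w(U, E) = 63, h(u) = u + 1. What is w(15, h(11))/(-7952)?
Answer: -9/1136 ≈ -0.0079225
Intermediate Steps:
h(u) = 1 + u
w(15, h(11))/(-7952) = 63/(-7952) = 63*(-1/7952) = -9/1136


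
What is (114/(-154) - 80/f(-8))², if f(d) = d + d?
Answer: 107584/5929 ≈ 18.145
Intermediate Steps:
f(d) = 2*d
(114/(-154) - 80/f(-8))² = (114/(-154) - 80/(2*(-8)))² = (114*(-1/154) - 80/(-16))² = (-57/77 - 80*(-1/16))² = (-57/77 + 5)² = (328/77)² = 107584/5929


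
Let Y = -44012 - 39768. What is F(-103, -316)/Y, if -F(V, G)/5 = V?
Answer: -103/16756 ≈ -0.0061470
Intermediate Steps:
F(V, G) = -5*V
Y = -83780
F(-103, -316)/Y = -5*(-103)/(-83780) = 515*(-1/83780) = -103/16756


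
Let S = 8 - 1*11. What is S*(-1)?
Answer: 3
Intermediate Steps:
S = -3 (S = 8 - 11 = -3)
S*(-1) = -3*(-1) = 3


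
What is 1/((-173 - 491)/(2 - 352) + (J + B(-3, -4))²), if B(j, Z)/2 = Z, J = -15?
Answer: 175/92907 ≈ 0.0018836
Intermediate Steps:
B(j, Z) = 2*Z
1/((-173 - 491)/(2 - 352) + (J + B(-3, -4))²) = 1/((-173 - 491)/(2 - 352) + (-15 + 2*(-4))²) = 1/(-664/(-350) + (-15 - 8)²) = 1/(-664*(-1/350) + (-23)²) = 1/(332/175 + 529) = 1/(92907/175) = 175/92907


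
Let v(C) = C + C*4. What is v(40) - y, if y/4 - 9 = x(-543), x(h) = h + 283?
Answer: 1204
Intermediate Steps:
x(h) = 283 + h
v(C) = 5*C (v(C) = C + 4*C = 5*C)
y = -1004 (y = 36 + 4*(283 - 543) = 36 + 4*(-260) = 36 - 1040 = -1004)
v(40) - y = 5*40 - 1*(-1004) = 200 + 1004 = 1204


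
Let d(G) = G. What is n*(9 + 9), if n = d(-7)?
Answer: -126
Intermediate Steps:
n = -7
n*(9 + 9) = -7*(9 + 9) = -7*18 = -126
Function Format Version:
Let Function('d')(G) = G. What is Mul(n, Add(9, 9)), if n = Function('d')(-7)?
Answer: -126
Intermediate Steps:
n = -7
Mul(n, Add(9, 9)) = Mul(-7, Add(9, 9)) = Mul(-7, 18) = -126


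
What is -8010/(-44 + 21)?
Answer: 8010/23 ≈ 348.26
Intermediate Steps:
-8010/(-44 + 21) = -8010/(-23) = -1/23*(-8010) = 8010/23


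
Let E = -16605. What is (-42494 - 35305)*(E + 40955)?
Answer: -1894405650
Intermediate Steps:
(-42494 - 35305)*(E + 40955) = (-42494 - 35305)*(-16605 + 40955) = -77799*24350 = -1894405650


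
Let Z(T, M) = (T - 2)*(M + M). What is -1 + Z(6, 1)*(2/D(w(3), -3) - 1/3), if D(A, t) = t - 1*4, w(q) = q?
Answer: -125/21 ≈ -5.9524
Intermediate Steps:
D(A, t) = -4 + t (D(A, t) = t - 4 = -4 + t)
Z(T, M) = 2*M*(-2 + T) (Z(T, M) = (-2 + T)*(2*M) = 2*M*(-2 + T))
-1 + Z(6, 1)*(2/D(w(3), -3) - 1/3) = -1 + (2*1*(-2 + 6))*(2/(-4 - 3) - 1/3) = -1 + (2*1*4)*(2/(-7) - 1*⅓) = -1 + 8*(2*(-⅐) - ⅓) = -1 + 8*(-2/7 - ⅓) = -1 + 8*(-13/21) = -1 - 104/21 = -125/21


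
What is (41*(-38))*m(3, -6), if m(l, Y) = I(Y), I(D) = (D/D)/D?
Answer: 779/3 ≈ 259.67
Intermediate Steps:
I(D) = 1/D
m(l, Y) = 1/Y
(41*(-38))*m(3, -6) = (41*(-38))/(-6) = -1558*(-1/6) = 779/3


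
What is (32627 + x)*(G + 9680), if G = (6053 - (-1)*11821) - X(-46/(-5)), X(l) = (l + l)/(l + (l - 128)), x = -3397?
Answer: 110340940830/137 ≈ 8.0541e+8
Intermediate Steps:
X(l) = 2*l/(-128 + 2*l) (X(l) = (2*l)/(l + (-128 + l)) = (2*l)/(-128 + 2*l) = 2*l/(-128 + 2*l))
G = 2448761/137 (G = (6053 - (-1)*11821) - (-46/(-5))/(-64 - 46/(-5)) = (6053 - 1*(-11821)) - (-46*(-⅕))/(-64 - 46*(-⅕)) = (6053 + 11821) - 46/(5*(-64 + 46/5)) = 17874 - 46/(5*(-274/5)) = 17874 - 46*(-5)/(5*274) = 17874 - 1*(-23/137) = 17874 + 23/137 = 2448761/137 ≈ 17874.)
(32627 + x)*(G + 9680) = (32627 - 3397)*(2448761/137 + 9680) = 29230*(3774921/137) = 110340940830/137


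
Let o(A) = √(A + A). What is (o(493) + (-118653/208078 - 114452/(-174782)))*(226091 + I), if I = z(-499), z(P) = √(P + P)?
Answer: (226091 + I*√998)*(1538267305 + 18184144498*√986)/18184144498 ≈ 7.1185e+6 + 994.65*I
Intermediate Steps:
o(A) = √2*√A (o(A) = √(2*A) = √2*√A)
z(P) = √2*√P (z(P) = √(2*P) = √2*√P)
I = I*√998 (I = √2*√(-499) = √2*(I*√499) = I*√998 ≈ 31.591*I)
(o(493) + (-118653/208078 - 114452/(-174782)))*(226091 + I) = (√2*√493 + (-118653/208078 - 114452/(-174782)))*(226091 + I*√998) = (√986 + (-118653*1/208078 - 114452*(-1/174782)))*(226091 + I*√998) = (√986 + (-118653/208078 + 57226/87391))*(226091 + I*√998) = (√986 + 1538267305/18184144498)*(226091 + I*√998) = (1538267305/18184144498 + √986)*(226091 + I*√998) = (226091 + I*√998)*(1538267305/18184144498 + √986)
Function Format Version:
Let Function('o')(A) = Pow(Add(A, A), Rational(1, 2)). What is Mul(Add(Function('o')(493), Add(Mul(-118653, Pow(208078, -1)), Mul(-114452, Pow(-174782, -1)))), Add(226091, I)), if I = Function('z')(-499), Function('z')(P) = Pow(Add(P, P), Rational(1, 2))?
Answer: Mul(Rational(1, 18184144498), Add(226091, Mul(I, Pow(998, Rational(1, 2)))), Add(1538267305, Mul(18184144498, Pow(986, Rational(1, 2))))) ≈ Add(7.1185e+6, Mul(994.65, I))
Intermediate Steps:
Function('o')(A) = Mul(Pow(2, Rational(1, 2)), Pow(A, Rational(1, 2))) (Function('o')(A) = Pow(Mul(2, A), Rational(1, 2)) = Mul(Pow(2, Rational(1, 2)), Pow(A, Rational(1, 2))))
Function('z')(P) = Mul(Pow(2, Rational(1, 2)), Pow(P, Rational(1, 2))) (Function('z')(P) = Pow(Mul(2, P), Rational(1, 2)) = Mul(Pow(2, Rational(1, 2)), Pow(P, Rational(1, 2))))
I = Mul(I, Pow(998, Rational(1, 2))) (I = Mul(Pow(2, Rational(1, 2)), Pow(-499, Rational(1, 2))) = Mul(Pow(2, Rational(1, 2)), Mul(I, Pow(499, Rational(1, 2)))) = Mul(I, Pow(998, Rational(1, 2))) ≈ Mul(31.591, I))
Mul(Add(Function('o')(493), Add(Mul(-118653, Pow(208078, -1)), Mul(-114452, Pow(-174782, -1)))), Add(226091, I)) = Mul(Add(Mul(Pow(2, Rational(1, 2)), Pow(493, Rational(1, 2))), Add(Mul(-118653, Pow(208078, -1)), Mul(-114452, Pow(-174782, -1)))), Add(226091, Mul(I, Pow(998, Rational(1, 2))))) = Mul(Add(Pow(986, Rational(1, 2)), Add(Mul(-118653, Rational(1, 208078)), Mul(-114452, Rational(-1, 174782)))), Add(226091, Mul(I, Pow(998, Rational(1, 2))))) = Mul(Add(Pow(986, Rational(1, 2)), Add(Rational(-118653, 208078), Rational(57226, 87391))), Add(226091, Mul(I, Pow(998, Rational(1, 2))))) = Mul(Add(Pow(986, Rational(1, 2)), Rational(1538267305, 18184144498)), Add(226091, Mul(I, Pow(998, Rational(1, 2))))) = Mul(Add(Rational(1538267305, 18184144498), Pow(986, Rational(1, 2))), Add(226091, Mul(I, Pow(998, Rational(1, 2))))) = Mul(Add(226091, Mul(I, Pow(998, Rational(1, 2)))), Add(Rational(1538267305, 18184144498), Pow(986, Rational(1, 2))))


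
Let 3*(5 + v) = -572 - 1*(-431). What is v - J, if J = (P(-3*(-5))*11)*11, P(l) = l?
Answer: -1867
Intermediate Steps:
v = -52 (v = -5 + (-572 - 1*(-431))/3 = -5 + (-572 + 431)/3 = -5 + (⅓)*(-141) = -5 - 47 = -52)
J = 1815 (J = (-3*(-5)*11)*11 = (15*11)*11 = 165*11 = 1815)
v - J = -52 - 1*1815 = -52 - 1815 = -1867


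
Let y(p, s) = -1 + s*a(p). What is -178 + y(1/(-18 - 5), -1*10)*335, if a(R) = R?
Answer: -8449/23 ≈ -367.35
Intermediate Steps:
y(p, s) = -1 + p*s (y(p, s) = -1 + s*p = -1 + p*s)
-178 + y(1/(-18 - 5), -1*10)*335 = -178 + (-1 + (-1*10)/(-18 - 5))*335 = -178 + (-1 - 10/(-23))*335 = -178 + (-1 - 1/23*(-10))*335 = -178 + (-1 + 10/23)*335 = -178 - 13/23*335 = -178 - 4355/23 = -8449/23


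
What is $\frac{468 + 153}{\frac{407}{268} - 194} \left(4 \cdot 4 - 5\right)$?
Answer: $- \frac{610236}{17195} \approx -35.489$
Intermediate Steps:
$\frac{468 + 153}{\frac{407}{268} - 194} \left(4 \cdot 4 - 5\right) = \frac{621}{407 \cdot \frac{1}{268} - 194} \left(16 - 5\right) = \frac{621}{\frac{407}{268} - 194} \cdot 11 = \frac{621}{- \frac{51585}{268}} \cdot 11 = 621 \left(- \frac{268}{51585}\right) 11 = \left(- \frac{55476}{17195}\right) 11 = - \frac{610236}{17195}$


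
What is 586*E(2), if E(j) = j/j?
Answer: 586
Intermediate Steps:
E(j) = 1
586*E(2) = 586*1 = 586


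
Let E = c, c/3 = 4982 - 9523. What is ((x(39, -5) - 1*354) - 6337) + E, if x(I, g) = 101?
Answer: -20213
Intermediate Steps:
c = -13623 (c = 3*(4982 - 9523) = 3*(-4541) = -13623)
E = -13623
((x(39, -5) - 1*354) - 6337) + E = ((101 - 1*354) - 6337) - 13623 = ((101 - 354) - 6337) - 13623 = (-253 - 6337) - 13623 = -6590 - 13623 = -20213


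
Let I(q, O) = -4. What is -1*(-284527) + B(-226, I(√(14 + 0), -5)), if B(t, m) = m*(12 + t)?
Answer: 285383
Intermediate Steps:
-1*(-284527) + B(-226, I(√(14 + 0), -5)) = -1*(-284527) - 4*(12 - 226) = 284527 - 4*(-214) = 284527 + 856 = 285383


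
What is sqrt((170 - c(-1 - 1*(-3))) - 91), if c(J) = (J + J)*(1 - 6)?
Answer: 3*sqrt(11) ≈ 9.9499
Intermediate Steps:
c(J) = -10*J (c(J) = (2*J)*(-5) = -10*J)
sqrt((170 - c(-1 - 1*(-3))) - 91) = sqrt((170 - (-10)*(-1 - 1*(-3))) - 91) = sqrt((170 - (-10)*(-1 + 3)) - 91) = sqrt((170 - (-10)*2) - 91) = sqrt((170 - 1*(-20)) - 91) = sqrt((170 + 20) - 91) = sqrt(190 - 91) = sqrt(99) = 3*sqrt(11)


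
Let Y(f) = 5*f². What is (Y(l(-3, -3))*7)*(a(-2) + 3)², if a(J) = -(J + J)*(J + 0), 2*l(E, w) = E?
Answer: 7875/4 ≈ 1968.8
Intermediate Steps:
l(E, w) = E/2
a(J) = -2*J² (a(J) = -2*J*J = -2*J²)
(Y(l(-3, -3))*7)*(a(-2) + 3)² = ((5*((½)*(-3))²)*7)*(-2*(-2)² + 3)² = ((5*(-3/2)²)*7)*(-2*4 + 3)² = ((5*(9/4))*7)*(-8 + 3)² = ((45/4)*7)*(-5)² = (315/4)*25 = 7875/4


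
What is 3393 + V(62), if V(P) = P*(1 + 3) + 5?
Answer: 3646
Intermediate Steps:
V(P) = 5 + 4*P (V(P) = P*4 + 5 = 4*P + 5 = 5 + 4*P)
3393 + V(62) = 3393 + (5 + 4*62) = 3393 + (5 + 248) = 3393 + 253 = 3646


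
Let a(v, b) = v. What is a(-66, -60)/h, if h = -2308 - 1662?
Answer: 33/1985 ≈ 0.016625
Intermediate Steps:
h = -3970
a(-66, -60)/h = -66/(-3970) = -66*(-1/3970) = 33/1985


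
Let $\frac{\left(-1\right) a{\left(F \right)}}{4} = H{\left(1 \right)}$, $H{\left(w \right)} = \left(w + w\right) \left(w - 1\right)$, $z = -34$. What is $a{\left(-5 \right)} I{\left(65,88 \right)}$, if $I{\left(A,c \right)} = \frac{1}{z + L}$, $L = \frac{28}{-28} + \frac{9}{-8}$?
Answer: $0$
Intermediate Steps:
$L = - \frac{17}{8}$ ($L = 28 \left(- \frac{1}{28}\right) + 9 \left(- \frac{1}{8}\right) = -1 - \frac{9}{8} = - \frac{17}{8} \approx -2.125$)
$I{\left(A,c \right)} = - \frac{8}{289}$ ($I{\left(A,c \right)} = \frac{1}{-34 - \frac{17}{8}} = \frac{1}{- \frac{289}{8}} = - \frac{8}{289}$)
$H{\left(w \right)} = 2 w \left(-1 + w\right)$
$a{\left(F \right)} = 0$ ($a{\left(F \right)} = - 4 \cdot 2 \cdot 1 \left(-1 + 1\right) = - 4 \cdot 2 \cdot 1 \cdot 0 = \left(-4\right) 0 = 0$)
$a{\left(-5 \right)} I{\left(65,88 \right)} = 0 \left(- \frac{8}{289}\right) = 0$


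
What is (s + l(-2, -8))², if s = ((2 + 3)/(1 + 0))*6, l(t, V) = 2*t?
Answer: 676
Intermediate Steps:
s = 30 (s = (5/1)*6 = (5*1)*6 = 5*6 = 30)
(s + l(-2, -8))² = (30 + 2*(-2))² = (30 - 4)² = 26² = 676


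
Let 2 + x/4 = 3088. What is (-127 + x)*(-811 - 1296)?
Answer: -25741219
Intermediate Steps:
x = 12344 (x = -8 + 4*3088 = -8 + 12352 = 12344)
(-127 + x)*(-811 - 1296) = (-127 + 12344)*(-811 - 1296) = 12217*(-2107) = -25741219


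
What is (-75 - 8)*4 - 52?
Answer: -384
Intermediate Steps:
(-75 - 8)*4 - 52 = -83*4 - 52 = -332 - 52 = -384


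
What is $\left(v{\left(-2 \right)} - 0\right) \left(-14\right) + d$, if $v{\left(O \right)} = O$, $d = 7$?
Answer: $35$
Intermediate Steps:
$\left(v{\left(-2 \right)} - 0\right) \left(-14\right) + d = \left(-2 - 0\right) \left(-14\right) + 7 = \left(-2 + 0\right) \left(-14\right) + 7 = \left(-2\right) \left(-14\right) + 7 = 28 + 7 = 35$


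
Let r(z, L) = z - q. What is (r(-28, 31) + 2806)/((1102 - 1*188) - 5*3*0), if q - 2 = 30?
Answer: 1373/457 ≈ 3.0044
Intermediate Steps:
q = 32 (q = 2 + 30 = 32)
r(z, L) = -32 + z (r(z, L) = z - 1*32 = z - 32 = -32 + z)
(r(-28, 31) + 2806)/((1102 - 1*188) - 5*3*0) = ((-32 - 28) + 2806)/((1102 - 1*188) - 5*3*0) = (-60 + 2806)/((1102 - 188) - 15*0) = 2746/(914 + 0) = 2746/914 = 2746*(1/914) = 1373/457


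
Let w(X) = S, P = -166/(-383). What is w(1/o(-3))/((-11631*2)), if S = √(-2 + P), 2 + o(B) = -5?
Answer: -5*I*√2298/4454673 ≈ -5.3806e-5*I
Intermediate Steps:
o(B) = -7 (o(B) = -2 - 5 = -7)
P = 166/383 (P = -166*(-1/383) = 166/383 ≈ 0.43342)
S = 10*I*√2298/383 (S = √(-2 + 166/383) = √(-600/383) = 10*I*√2298/383 ≈ 1.2516*I)
w(X) = 10*I*√2298/383
w(1/o(-3))/((-11631*2)) = (10*I*√2298/383)/((-11631*2)) = (10*I*√2298/383)/(-23262) = (10*I*√2298/383)*(-1/23262) = -5*I*√2298/4454673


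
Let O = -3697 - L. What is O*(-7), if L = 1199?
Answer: 34272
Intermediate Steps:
O = -4896 (O = -3697 - 1*1199 = -3697 - 1199 = -4896)
O*(-7) = -4896*(-7) = 34272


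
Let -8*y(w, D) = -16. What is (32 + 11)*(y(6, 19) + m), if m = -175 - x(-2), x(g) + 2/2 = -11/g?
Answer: -15265/2 ≈ -7632.5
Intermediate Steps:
x(g) = -1 - 11/g
y(w, D) = 2 (y(w, D) = -⅛*(-16) = 2)
m = -359/2 (m = -175 - (-11 - 1*(-2))/(-2) = -175 - (-1)*(-11 + 2)/2 = -175 - (-1)*(-9)/2 = -175 - 1*9/2 = -175 - 9/2 = -359/2 ≈ -179.50)
(32 + 11)*(y(6, 19) + m) = (32 + 11)*(2 - 359/2) = 43*(-355/2) = -15265/2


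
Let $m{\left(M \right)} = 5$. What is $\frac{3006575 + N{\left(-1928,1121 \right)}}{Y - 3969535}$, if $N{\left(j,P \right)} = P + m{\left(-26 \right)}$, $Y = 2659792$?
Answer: $- \frac{334189}{145527} \approx -2.2964$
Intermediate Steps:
$N{\left(j,P \right)} = 5 + P$ ($N{\left(j,P \right)} = P + 5 = 5 + P$)
$\frac{3006575 + N{\left(-1928,1121 \right)}}{Y - 3969535} = \frac{3006575 + \left(5 + 1121\right)}{2659792 - 3969535} = \frac{3006575 + 1126}{-1309743} = 3007701 \left(- \frac{1}{1309743}\right) = - \frac{334189}{145527}$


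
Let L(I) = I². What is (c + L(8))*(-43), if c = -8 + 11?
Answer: -2881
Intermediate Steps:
c = 3
(c + L(8))*(-43) = (3 + 8²)*(-43) = (3 + 64)*(-43) = 67*(-43) = -2881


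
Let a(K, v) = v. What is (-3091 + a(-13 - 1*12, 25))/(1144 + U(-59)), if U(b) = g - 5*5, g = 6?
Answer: -1022/375 ≈ -2.7253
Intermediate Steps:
U(b) = -19 (U(b) = 6 - 5*5 = 6 - 25 = -19)
(-3091 + a(-13 - 1*12, 25))/(1144 + U(-59)) = (-3091 + 25)/(1144 - 19) = -3066/1125 = -3066*1/1125 = -1022/375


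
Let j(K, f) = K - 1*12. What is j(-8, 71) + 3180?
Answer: 3160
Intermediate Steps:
j(K, f) = -12 + K (j(K, f) = K - 12 = -12 + K)
j(-8, 71) + 3180 = (-12 - 8) + 3180 = -20 + 3180 = 3160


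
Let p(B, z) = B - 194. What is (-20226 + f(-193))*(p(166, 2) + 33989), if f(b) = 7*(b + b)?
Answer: -778657808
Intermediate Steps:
f(b) = 14*b (f(b) = 7*(2*b) = 14*b)
p(B, z) = -194 + B
(-20226 + f(-193))*(p(166, 2) + 33989) = (-20226 + 14*(-193))*((-194 + 166) + 33989) = (-20226 - 2702)*(-28 + 33989) = -22928*33961 = -778657808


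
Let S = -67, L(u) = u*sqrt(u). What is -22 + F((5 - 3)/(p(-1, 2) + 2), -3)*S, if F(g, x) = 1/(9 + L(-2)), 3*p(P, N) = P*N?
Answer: -2561/89 - 134*I*sqrt(2)/89 ≈ -28.775 - 2.1293*I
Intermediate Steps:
p(P, N) = N*P/3 (p(P, N) = (P*N)/3 = (N*P)/3 = N*P/3)
L(u) = u**(3/2)
F(g, x) = 1/(9 - 2*I*sqrt(2)) (F(g, x) = 1/(9 + (-2)**(3/2)) = 1/(9 - 2*I*sqrt(2)))
-22 + F((5 - 3)/(p(-1, 2) + 2), -3)*S = -22 + (9/89 + 2*I*sqrt(2)/89)*(-67) = -22 + (-603/89 - 134*I*sqrt(2)/89) = -2561/89 - 134*I*sqrt(2)/89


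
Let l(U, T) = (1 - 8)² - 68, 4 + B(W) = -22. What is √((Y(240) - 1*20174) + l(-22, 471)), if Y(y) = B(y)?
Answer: I*√20219 ≈ 142.19*I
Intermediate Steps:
B(W) = -26 (B(W) = -4 - 22 = -26)
Y(y) = -26
l(U, T) = -19 (l(U, T) = (-7)² - 68 = 49 - 68 = -19)
√((Y(240) - 1*20174) + l(-22, 471)) = √((-26 - 1*20174) - 19) = √((-26 - 20174) - 19) = √(-20200 - 19) = √(-20219) = I*√20219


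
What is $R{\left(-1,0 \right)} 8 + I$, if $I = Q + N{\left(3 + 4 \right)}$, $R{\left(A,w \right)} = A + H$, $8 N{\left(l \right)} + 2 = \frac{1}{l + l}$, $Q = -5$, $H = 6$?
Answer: $\frac{3893}{112} \approx 34.759$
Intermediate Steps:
$N{\left(l \right)} = - \frac{1}{4} + \frac{1}{16 l}$ ($N{\left(l \right)} = - \frac{1}{4} + \frac{1}{8 \left(l + l\right)} = - \frac{1}{4} + \frac{1}{8 \cdot 2 l} = - \frac{1}{4} + \frac{\frac{1}{2} \frac{1}{l}}{8} = - \frac{1}{4} + \frac{1}{16 l}$)
$R{\left(A,w \right)} = 6 + A$ ($R{\left(A,w \right)} = A + 6 = 6 + A$)
$I = - \frac{587}{112}$ ($I = -5 + \frac{1 - 4 \left(3 + 4\right)}{16 \left(3 + 4\right)} = -5 + \frac{1 - 28}{16 \cdot 7} = -5 + \frac{1}{16} \cdot \frac{1}{7} \left(1 - 28\right) = -5 + \frac{1}{16} \cdot \frac{1}{7} \left(-27\right) = -5 - \frac{27}{112} = - \frac{587}{112} \approx -5.2411$)
$R{\left(-1,0 \right)} 8 + I = \left(6 - 1\right) 8 - \frac{587}{112} = 5 \cdot 8 - \frac{587}{112} = 40 - \frac{587}{112} = \frac{3893}{112}$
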